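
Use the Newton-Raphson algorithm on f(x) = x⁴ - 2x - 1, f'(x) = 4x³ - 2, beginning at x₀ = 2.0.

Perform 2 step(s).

f(x) = x⁴ - 2x - 1
f'(x) = 4x³ - 2
x₀ = 2.0

Newton-Raphson formula: x_{n+1} = x_n - f(x_n)/f'(x_n)

Iteration 1:
  f(2.000000) = 11.000000
  f'(2.000000) = 30.000000
  x_1 = 2.000000 - 11.000000/30.000000 = 1.633333
Iteration 2:
  f(1.633333) = 2.850372
  f'(1.633333) = 15.429481
  x_2 = 1.633333 - 2.850372/15.429481 = 1.448598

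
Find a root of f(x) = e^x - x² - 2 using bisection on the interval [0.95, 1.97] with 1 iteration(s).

f(x) = e^x - x² - 2
Initial interval: [0.95, 1.97]

Iteration 1:
  c_1 = (0.950000 + 1.970000)/2 = 1.460000
  f(c_1) = f(1.460000) = 0.174360
  f(a) × f(c) < 0, new interval: [0.950000, 1.460000]

After 1 iteration(s), the approximation is c_1 = 1.460000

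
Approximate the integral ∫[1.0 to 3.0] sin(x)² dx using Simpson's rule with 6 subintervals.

f(x) = sin(x)²
a = 1.0, b = 3.0, n = 6
h = (b - a)/n = 0.333333

Simpson's rule: (h/3)[f(x₀) + 4f(x₁) + 2f(x₂) + ... + f(xₙ)]

x_0 = 1.0000, f(x_0) = 0.708073, coefficient = 1
x_1 = 1.3333, f(x_1) = 0.944663, coefficient = 4
x_2 = 1.6667, f(x_2) = 0.990837, coefficient = 2
x_3 = 2.0000, f(x_3) = 0.826822, coefficient = 4
x_4 = 2.3333, f(x_4) = 0.522853, coefficient = 2
x_5 = 2.6667, f(x_5) = 0.209098, coefficient = 4
x_6 = 3.0000, f(x_6) = 0.019915, coefficient = 1

I ≈ (0.333333/3) × 11.677702 = 1.297522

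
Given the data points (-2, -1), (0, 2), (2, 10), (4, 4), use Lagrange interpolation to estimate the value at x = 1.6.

Lagrange interpolation formula:
P(x) = Σ yᵢ × Lᵢ(x)
where Lᵢ(x) = Π_{j≠i} (x - xⱼ)/(xᵢ - xⱼ)

L_0(1.6) = (1.6 - 0)/(-2 - 0) × (1.6 - 2)/(-2 - 2) × (1.6 - 4)/(-2 - 4) = -0.032000
L_1(1.6) = (1.6 - (-2))/(0 - (-2)) × (1.6 - 2)/(0 - 2) × (1.6 - 4)/(0 - 4) = 0.216000
L_2(1.6) = (1.6 - (-2))/(2 - (-2)) × (1.6 - 0)/(2 - 0) × (1.6 - 4)/(2 - 4) = 0.864000
L_3(1.6) = (1.6 - (-2))/(4 - (-2)) × (1.6 - 0)/(4 - 0) × (1.6 - 2)/(4 - 2) = -0.048000

P(1.6) = (-1)×L_0(1.6) + 2×L_1(1.6) + 10×L_2(1.6) + 4×L_3(1.6)
P(1.6) = 8.912000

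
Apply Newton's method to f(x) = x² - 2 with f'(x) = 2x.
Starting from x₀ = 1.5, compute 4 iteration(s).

f(x) = x² - 2
f'(x) = 2x
x₀ = 1.5

Newton-Raphson formula: x_{n+1} = x_n - f(x_n)/f'(x_n)

Iteration 1:
  f(1.500000) = 0.250000
  f'(1.500000) = 3.000000
  x_1 = 1.500000 - 0.250000/3.000000 = 1.416667
Iteration 2:
  f(1.416667) = 0.006944
  f'(1.416667) = 2.833333
  x_2 = 1.416667 - 0.006944/2.833333 = 1.414216
Iteration 3:
  f(1.414216) = 0.000006
  f'(1.414216) = 2.828431
  x_3 = 1.414216 - 0.000006/2.828431 = 1.414214
Iteration 4:
  f(1.414214) = 0.000000
  f'(1.414214) = 2.828427
  x_4 = 1.414214 - 0.000000/2.828427 = 1.414214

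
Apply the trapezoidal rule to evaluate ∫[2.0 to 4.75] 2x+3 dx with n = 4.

f(x) = 2x+3
a = 2.0, b = 4.75, n = 4
h = (b - a)/n = 0.687500

Trapezoidal rule: (h/2)[f(x₀) + 2f(x₁) + 2f(x₂) + ... + f(xₙ)]

x_0 = 2.0000, f(x_0) = 7.000000, coefficient = 1
x_1 = 2.6875, f(x_1) = 8.375000, coefficient = 2
x_2 = 3.3750, f(x_2) = 9.750000, coefficient = 2
x_3 = 4.0625, f(x_3) = 11.125000, coefficient = 2
x_4 = 4.7500, f(x_4) = 12.500000, coefficient = 1

I ≈ (0.687500/2) × 78.000000 = 26.812500
Exact value: 26.812500
Error: 0.000000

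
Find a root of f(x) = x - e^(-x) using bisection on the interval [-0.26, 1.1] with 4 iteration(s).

f(x) = x - e^(-x)
Initial interval: [-0.26, 1.1]

Iteration 1:
  c_1 = (-0.260000 + 1.100000)/2 = 0.420000
  f(c_1) = f(0.420000) = -0.237047
  f(a) × f(c) ≥ 0, new interval: [0.420000, 1.100000]
Iteration 2:
  c_2 = (0.420000 + 1.100000)/2 = 0.760000
  f(c_2) = f(0.760000) = 0.292334
  f(a) × f(c) < 0, new interval: [0.420000, 0.760000]
Iteration 3:
  c_3 = (0.420000 + 0.760000)/2 = 0.590000
  f(c_3) = f(0.590000) = 0.035673
  f(a) × f(c) < 0, new interval: [0.420000, 0.590000]
Iteration 4:
  c_4 = (0.420000 + 0.590000)/2 = 0.505000
  f(c_4) = f(0.505000) = -0.098506
  f(a) × f(c) ≥ 0, new interval: [0.505000, 0.590000]

After 4 iteration(s), the approximation is c_4 = 0.505000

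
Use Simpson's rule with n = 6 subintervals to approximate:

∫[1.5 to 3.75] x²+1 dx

f(x) = x²+1
a = 1.5, b = 3.75, n = 6
h = (b - a)/n = 0.375000

Simpson's rule: (h/3)[f(x₀) + 4f(x₁) + 2f(x₂) + ... + f(xₙ)]

x_0 = 1.5000, f(x_0) = 3.250000, coefficient = 1
x_1 = 1.8750, f(x_1) = 4.515625, coefficient = 4
x_2 = 2.2500, f(x_2) = 6.062500, coefficient = 2
x_3 = 2.6250, f(x_3) = 7.890625, coefficient = 4
x_4 = 3.0000, f(x_4) = 10.000000, coefficient = 2
x_5 = 3.3750, f(x_5) = 12.390625, coefficient = 4
x_6 = 3.7500, f(x_6) = 15.062500, coefficient = 1

I ≈ (0.375000/3) × 149.625000 = 18.703125
Exact value: 18.703125
Error: 0.000000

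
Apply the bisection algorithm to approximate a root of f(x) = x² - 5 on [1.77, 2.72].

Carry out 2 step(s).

f(x) = x² - 5
Initial interval: [1.77, 2.72]

Iteration 1:
  c_1 = (1.770000 + 2.720000)/2 = 2.245000
  f(c_1) = f(2.245000) = 0.040025
  f(a) × f(c) < 0, new interval: [1.770000, 2.245000]
Iteration 2:
  c_2 = (1.770000 + 2.245000)/2 = 2.007500
  f(c_2) = f(2.007500) = -0.969944
  f(a) × f(c) ≥ 0, new interval: [2.007500, 2.245000]

After 2 iteration(s), the approximation is c_2 = 2.007500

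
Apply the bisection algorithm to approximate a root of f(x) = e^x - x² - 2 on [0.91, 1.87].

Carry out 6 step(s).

f(x) = e^x - x² - 2
Initial interval: [0.91, 1.87]

Iteration 1:
  c_1 = (0.910000 + 1.870000)/2 = 1.390000
  f(c_1) = f(1.390000) = 0.082750
  f(a) × f(c) < 0, new interval: [0.910000, 1.390000]
Iteration 2:
  c_2 = (0.910000 + 1.390000)/2 = 1.150000
  f(c_2) = f(1.150000) = -0.164307
  f(a) × f(c) ≥ 0, new interval: [1.150000, 1.390000]
Iteration 3:
  c_3 = (1.150000 + 1.390000)/2 = 1.270000
  f(c_3) = f(1.270000) = -0.052047
  f(a) × f(c) ≥ 0, new interval: [1.270000, 1.390000]
Iteration 4:
  c_4 = (1.270000 + 1.390000)/2 = 1.330000
  f(c_4) = f(1.330000) = 0.012143
  f(a) × f(c) < 0, new interval: [1.270000, 1.330000]
Iteration 5:
  c_5 = (1.270000 + 1.330000)/2 = 1.300000
  f(c_5) = f(1.300000) = -0.020703
  f(a) × f(c) ≥ 0, new interval: [1.300000, 1.330000]
Iteration 6:
  c_6 = (1.300000 + 1.330000)/2 = 1.315000
  f(c_6) = f(1.315000) = -0.004474
  f(a) × f(c) ≥ 0, new interval: [1.315000, 1.330000]

After 6 iteration(s), the approximation is c_6 = 1.315000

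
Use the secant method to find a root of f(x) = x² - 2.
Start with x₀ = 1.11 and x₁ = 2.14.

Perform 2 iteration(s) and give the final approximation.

f(x) = x² - 2
x₀ = 1.11, x₁ = 2.14

Secant formula: x_{n+1} = x_n - f(x_n)(x_n - x_{n-1})/(f(x_n) - f(x_{n-1}))

Iteration 1:
  f(1.110000) = -0.767900
  f(2.140000) = 2.579600
  x_2 = 2.140000 - 2.579600×(2.140000 - 1.110000)/(2.579600 - (-0.767900))
       = 1.346277
Iteration 2:
  f(2.140000) = 2.579600
  f(1.346277) = -0.187538
  x_3 = 1.346277 - (-0.187538)×(1.346277 - 2.140000)/(-0.187538 - 2.579600)
       = 1.400070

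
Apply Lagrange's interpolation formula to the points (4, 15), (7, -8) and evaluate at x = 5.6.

Lagrange interpolation formula:
P(x) = Σ yᵢ × Lᵢ(x)
where Lᵢ(x) = Π_{j≠i} (x - xⱼ)/(xᵢ - xⱼ)

L_0(5.6) = (5.6 - 7)/(4 - 7) = 0.466667
L_1(5.6) = (5.6 - 4)/(7 - 4) = 0.533333

P(5.6) = 15×L_0(5.6) + (-8)×L_1(5.6)
P(5.6) = 2.733333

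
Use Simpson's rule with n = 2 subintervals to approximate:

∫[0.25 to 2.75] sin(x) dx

f(x) = sin(x)
a = 0.25, b = 2.75, n = 2
h = (b - a)/n = 1.250000

Simpson's rule: (h/3)[f(x₀) + 4f(x₁) + 2f(x₂) + ... + f(xₙ)]

x_0 = 0.2500, f(x_0) = 0.247404, coefficient = 1
x_1 = 1.5000, f(x_1) = 0.997495, coefficient = 4
x_2 = 2.7500, f(x_2) = 0.381661, coefficient = 1

I ≈ (1.250000/3) × 4.619045 = 1.924602
Exact value: 1.893215
Error: 0.031387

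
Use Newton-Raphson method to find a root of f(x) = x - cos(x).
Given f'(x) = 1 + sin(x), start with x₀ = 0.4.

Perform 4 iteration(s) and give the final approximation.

f(x) = x - cos(x)
f'(x) = 1 + sin(x)
x₀ = 0.4

Newton-Raphson formula: x_{n+1} = x_n - f(x_n)/f'(x_n)

Iteration 1:
  f(0.400000) = -0.521061
  f'(0.400000) = 1.389418
  x_1 = 0.400000 - (-0.521061)/1.389418 = 0.775021
Iteration 2:
  f(0.775021) = 0.060615
  f'(0.775021) = 1.699731
  x_2 = 0.775021 - 0.060615/1.699731 = 0.739360
Iteration 3:
  f(0.739360) = 0.000460
  f'(0.739360) = 1.673815
  x_3 = 0.739360 - 0.000460/1.673815 = 0.739085
Iteration 4:
  f(0.739085) = 0.000000
  f'(0.739085) = 1.673612
  x_4 = 0.739085 - 0.000000/1.673612 = 0.739085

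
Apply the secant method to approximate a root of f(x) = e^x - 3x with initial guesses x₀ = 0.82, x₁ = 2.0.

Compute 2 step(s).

f(x) = e^x - 3x
x₀ = 0.82, x₁ = 2.0

Secant formula: x_{n+1} = x_n - f(x_n)(x_n - x_{n-1})/(f(x_n) - f(x_{n-1}))

Iteration 1:
  f(0.820000) = -0.189500
  f(2.000000) = 1.389056
  x_2 = 2.000000 - 1.389056×(2.000000 - 0.820000)/(1.389056 - (-0.189500))
       = 0.961655
Iteration 2:
  f(2.000000) = 1.389056
  f(0.961655) = -0.268943
  x_3 = 0.961655 - (-0.268943)×(0.961655 - 2.000000)/(-0.268943 - 1.389056)
       = 1.130084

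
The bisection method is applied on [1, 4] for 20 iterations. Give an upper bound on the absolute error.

Bisection error bound: |error| ≤ (b-a)/2^n
|error| ≤ (4 - 1)/2^20 = 3/2^20
|error| ≤ 0.0000028610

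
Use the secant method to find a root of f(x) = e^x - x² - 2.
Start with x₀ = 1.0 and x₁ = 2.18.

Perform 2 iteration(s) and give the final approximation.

f(x) = e^x - x² - 2
x₀ = 1.0, x₁ = 2.18

Secant formula: x_{n+1} = x_n - f(x_n)(x_n - x_{n-1})/(f(x_n) - f(x_{n-1}))

Iteration 1:
  f(1.000000) = -0.281718
  f(2.180000) = 2.093906
  x_2 = 2.180000 - 2.093906×(2.180000 - 1.000000)/(2.093906 - (-0.281718))
       = 1.139933
Iteration 2:
  f(2.180000) = 2.093906
  f(1.139933) = -0.172889
  x_3 = 1.139933 - (-0.172889)×(1.139933 - 2.180000)/(-0.172889 - 2.093906)
       = 1.219259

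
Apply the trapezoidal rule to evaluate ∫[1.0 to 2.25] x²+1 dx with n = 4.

f(x) = x²+1
a = 1.0, b = 2.25, n = 4
h = (b - a)/n = 0.312500

Trapezoidal rule: (h/2)[f(x₀) + 2f(x₁) + 2f(x₂) + ... + f(xₙ)]

x_0 = 1.0000, f(x_0) = 2.000000, coefficient = 1
x_1 = 1.3125, f(x_1) = 2.722656, coefficient = 2
x_2 = 1.6250, f(x_2) = 3.640625, coefficient = 2
x_3 = 1.9375, f(x_3) = 4.753906, coefficient = 2
x_4 = 2.2500, f(x_4) = 6.062500, coefficient = 1

I ≈ (0.312500/2) × 30.296875 = 4.733887
Exact value: 4.713542
Error: 0.020345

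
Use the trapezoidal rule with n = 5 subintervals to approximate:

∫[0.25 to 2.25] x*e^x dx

f(x) = x*e^x
a = 0.25, b = 2.25, n = 5
h = (b - a)/n = 0.400000

Trapezoidal rule: (h/2)[f(x₀) + 2f(x₁) + 2f(x₂) + ... + f(xₙ)]

x_0 = 0.2500, f(x_0) = 0.321006, coefficient = 1
x_1 = 0.6500, f(x_1) = 1.245102, coefficient = 2
x_2 = 1.0500, f(x_2) = 3.000534, coefficient = 2
x_3 = 1.4500, f(x_3) = 6.181516, coefficient = 2
x_4 = 1.8500, f(x_4) = 11.765666, coefficient = 2
x_5 = 2.2500, f(x_5) = 21.347406, coefficient = 1

I ≈ (0.400000/2) × 66.054047 = 13.210809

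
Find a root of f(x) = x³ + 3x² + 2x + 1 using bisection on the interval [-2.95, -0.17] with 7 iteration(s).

f(x) = x³ + 3x² + 2x + 1
Initial interval: [-2.95, -0.17]

Iteration 1:
  c_1 = (-2.950000 + (-0.170000))/2 = -1.560000
  f(c_1) = f(-1.560000) = 1.384384
  f(a) × f(c) < 0, new interval: [-2.950000, -1.560000]
Iteration 2:
  c_2 = (-2.950000 + (-1.560000))/2 = -2.255000
  f(c_2) = f(-2.255000) = 0.278344
  f(a) × f(c) < 0, new interval: [-2.950000, -2.255000]
Iteration 3:
  c_3 = (-2.950000 + (-2.255000))/2 = -2.602500
  f(c_3) = f(-2.602500) = -1.512730
  f(a) × f(c) ≥ 0, new interval: [-2.602500, -2.255000]
Iteration 4:
  c_4 = (-2.602500 + (-2.255000))/2 = -2.428750
  f(c_4) = f(-2.428750) = -0.487795
  f(a) × f(c) ≥ 0, new interval: [-2.428750, -2.255000]
Iteration 5:
  c_5 = (-2.428750 + (-2.255000))/2 = -2.341875
  f(c_5) = f(-2.341875) = -0.074343
  f(a) × f(c) ≥ 0, new interval: [-2.341875, -2.255000]
Iteration 6:
  c_6 = (-2.341875 + (-2.255000))/2 = -2.298437
  f(c_6) = f(-2.298437) = 0.109350
  f(a) × f(c) < 0, new interval: [-2.341875, -2.298437]
Iteration 7:
  c_7 = (-2.341875 + (-2.298437))/2 = -2.320156
  f(c_7) = f(-2.320156) = 0.019371
  f(a) × f(c) < 0, new interval: [-2.341875, -2.320156]

After 7 iteration(s), the approximation is c_7 = -2.320156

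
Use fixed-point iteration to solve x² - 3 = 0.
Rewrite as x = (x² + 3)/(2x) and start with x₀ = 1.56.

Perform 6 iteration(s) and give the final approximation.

Equation: x² - 3 = 0
Fixed-point form: x = (x² + 3)/(2x)
x₀ = 1.56

x_1 = g(1.560000) = 1.741538
x_2 = g(1.741538) = 1.732077
x_3 = g(1.732077) = 1.732051
x_4 = g(1.732051) = 1.732051
x_5 = g(1.732051) = 1.732051
x_6 = g(1.732051) = 1.732051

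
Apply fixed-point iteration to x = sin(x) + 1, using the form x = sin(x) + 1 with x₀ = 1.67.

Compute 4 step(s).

Equation: x = sin(x) + 1
Fixed-point form: x = sin(x) + 1
x₀ = 1.67

x_1 = g(1.670000) = 1.995083
x_2 = g(1.995083) = 1.911332
x_3 = g(1.911332) = 1.942576
x_4 = g(1.942576) = 1.931682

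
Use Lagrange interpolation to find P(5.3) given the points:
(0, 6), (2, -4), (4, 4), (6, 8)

Lagrange interpolation formula:
P(x) = Σ yᵢ × Lᵢ(x)
where Lᵢ(x) = Π_{j≠i} (x - xⱼ)/(xᵢ - xⱼ)

L_0(5.3) = (5.3 - 2)/(0 - 2) × (5.3 - 4)/(0 - 4) × (5.3 - 6)/(0 - 6) = 0.062563
L_1(5.3) = (5.3 - 0)/(2 - 0) × (5.3 - 4)/(2 - 4) × (5.3 - 6)/(2 - 6) = -0.301438
L_2(5.3) = (5.3 - 0)/(4 - 0) × (5.3 - 2)/(4 - 2) × (5.3 - 6)/(4 - 6) = 0.765188
L_3(5.3) = (5.3 - 0)/(6 - 0) × (5.3 - 2)/(6 - 2) × (5.3 - 4)/(6 - 4) = 0.473687

P(5.3) = 6×L_0(5.3) + (-4)×L_1(5.3) + 4×L_2(5.3) + 8×L_3(5.3)
P(5.3) = 8.431375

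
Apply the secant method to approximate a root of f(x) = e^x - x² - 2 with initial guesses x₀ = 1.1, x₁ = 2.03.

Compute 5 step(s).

f(x) = e^x - x² - 2
x₀ = 1.1, x₁ = 2.03

Secant formula: x_{n+1} = x_n - f(x_n)(x_n - x_{n-1})/(f(x_n) - f(x_{n-1}))

Iteration 1:
  f(1.100000) = -0.205834
  f(2.030000) = 1.493186
  x_2 = 2.030000 - 1.493186×(2.030000 - 1.100000)/(1.493186 - (-0.205834))
       = 1.212668
Iteration 2:
  f(2.030000) = 1.493186
  f(1.212668) = -0.108120
  x_3 = 1.212668 - (-0.108120)×(1.212668 - 2.030000)/(-0.108120 - 1.493186)
       = 1.267854
Iteration 3:
  f(1.212668) = -0.108120
  f(1.267854) = -0.054234
  x_4 = 1.267854 - (-0.054234)×(1.267854 - 1.212668)/(-0.054234 - (-0.108120))
       = 1.323398
Iteration 4:
  f(1.267854) = -0.054234
  f(1.323398) = 0.004780
  x_5 = 1.323398 - 0.004780×(1.323398 - 1.267854)/(0.004780 - (-0.054234))
       = 1.318898
Iteration 5:
  f(1.323398) = 0.004780
  f(1.318898) = -0.000193
  x_6 = 1.318898 - (-0.000193)×(1.318898 - 1.323398)/(-0.000193 - 0.004780)
       = 1.319073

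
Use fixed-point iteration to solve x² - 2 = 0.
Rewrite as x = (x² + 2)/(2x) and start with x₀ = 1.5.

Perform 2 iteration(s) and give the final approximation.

Equation: x² - 2 = 0
Fixed-point form: x = (x² + 2)/(2x)
x₀ = 1.5

x_1 = g(1.500000) = 1.416667
x_2 = g(1.416667) = 1.414216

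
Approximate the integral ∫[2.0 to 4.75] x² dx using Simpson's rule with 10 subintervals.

f(x) = x²
a = 2.0, b = 4.75, n = 10
h = (b - a)/n = 0.275000

Simpson's rule: (h/3)[f(x₀) + 4f(x₁) + 2f(x₂) + ... + f(xₙ)]

x_0 = 2.0000, f(x_0) = 4.000000, coefficient = 1
x_1 = 2.2750, f(x_1) = 5.175625, coefficient = 4
x_2 = 2.5500, f(x_2) = 6.502500, coefficient = 2
x_3 = 2.8250, f(x_3) = 7.980625, coefficient = 4
x_4 = 3.1000, f(x_4) = 9.610000, coefficient = 2
x_5 = 3.3750, f(x_5) = 11.390625, coefficient = 4
x_6 = 3.6500, f(x_6) = 13.322500, coefficient = 2
x_7 = 3.9250, f(x_7) = 15.405625, coefficient = 4
x_8 = 4.2000, f(x_8) = 17.640000, coefficient = 2
x_9 = 4.4750, f(x_9) = 20.025625, coefficient = 4
x_10 = 4.7500, f(x_10) = 22.562500, coefficient = 1

I ≈ (0.275000/3) × 360.625000 = 33.057292
Exact value: 33.057292
Error: 0.000000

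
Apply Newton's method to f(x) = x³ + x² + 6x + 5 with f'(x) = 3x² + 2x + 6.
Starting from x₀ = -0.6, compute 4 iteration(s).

f(x) = x³ + x² + 6x + 5
f'(x) = 3x² + 2x + 6
x₀ = -0.6

Newton-Raphson formula: x_{n+1} = x_n - f(x_n)/f'(x_n)

Iteration 1:
  f(-0.600000) = 1.544000
  f'(-0.600000) = 5.880000
  x_1 = -0.600000 - 1.544000/5.880000 = -0.862585
Iteration 2:
  f(-0.862585) = -0.073266
  f'(-0.862585) = 6.506989
  x_2 = -0.862585 - (-0.073266)/6.506989 = -0.851325
Iteration 3:
  f(-0.851325) = -0.000200
  f'(-0.851325) = 6.471614
  x_3 = -0.851325 - (-0.000200)/6.471614 = -0.851295
Iteration 4:
  f(-0.851295) = 0.000000
  f'(-0.851295) = 6.471518
  x_4 = -0.851295 - 0.000000/6.471518 = -0.851295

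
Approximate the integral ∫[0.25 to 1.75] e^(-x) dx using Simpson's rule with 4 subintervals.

f(x) = e^(-x)
a = 0.25, b = 1.75, n = 4
h = (b - a)/n = 0.375000

Simpson's rule: (h/3)[f(x₀) + 4f(x₁) + 2f(x₂) + ... + f(xₙ)]

x_0 = 0.2500, f(x_0) = 0.778801, coefficient = 1
x_1 = 0.6250, f(x_1) = 0.535261, coefficient = 4
x_2 = 1.0000, f(x_2) = 0.367879, coefficient = 2
x_3 = 1.3750, f(x_3) = 0.252840, coefficient = 4
x_4 = 1.7500, f(x_4) = 0.173774, coefficient = 1

I ≈ (0.375000/3) × 4.840738 = 0.605092
Exact value: 0.605027
Error: 0.000065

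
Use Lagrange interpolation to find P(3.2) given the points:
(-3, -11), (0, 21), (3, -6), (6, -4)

Lagrange interpolation formula:
P(x) = Σ yᵢ × Lᵢ(x)
where Lᵢ(x) = Π_{j≠i} (x - xⱼ)/(xᵢ - xⱼ)

L_0(3.2) = (3.2 - 0)/(-3 - 0) × (3.2 - 3)/(-3 - 3) × (3.2 - 6)/(-3 - 6) = 0.011062
L_1(3.2) = (3.2 - (-3))/(0 - (-3)) × (3.2 - 3)/(0 - 3) × (3.2 - 6)/(0 - 6) = -0.064296
L_2(3.2) = (3.2 - (-3))/(3 - (-3)) × (3.2 - 0)/(3 - 0) × (3.2 - 6)/(3 - 6) = 1.028741
L_3(3.2) = (3.2 - (-3))/(6 - (-3)) × (3.2 - 0)/(6 - 0) × (3.2 - 3)/(6 - 3) = 0.024494

P(3.2) = (-11)×L_0(3.2) + 21×L_1(3.2) + (-6)×L_2(3.2) + (-4)×L_3(3.2)
P(3.2) = -7.742321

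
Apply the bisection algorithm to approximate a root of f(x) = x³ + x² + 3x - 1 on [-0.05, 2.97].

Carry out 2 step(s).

f(x) = x³ + x² + 3x - 1
Initial interval: [-0.05, 2.97]

Iteration 1:
  c_1 = (-0.050000 + 2.970000)/2 = 1.460000
  f(c_1) = f(1.460000) = 8.623736
  f(a) × f(c) < 0, new interval: [-0.050000, 1.460000]
Iteration 2:
  c_2 = (-0.050000 + 1.460000)/2 = 0.705000
  f(c_2) = f(0.705000) = 1.962428
  f(a) × f(c) < 0, new interval: [-0.050000, 0.705000]

After 2 iteration(s), the approximation is c_2 = 0.705000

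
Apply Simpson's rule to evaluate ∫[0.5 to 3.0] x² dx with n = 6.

f(x) = x²
a = 0.5, b = 3.0, n = 6
h = (b - a)/n = 0.416667

Simpson's rule: (h/3)[f(x₀) + 4f(x₁) + 2f(x₂) + ... + f(xₙ)]

x_0 = 0.5000, f(x_0) = 0.250000, coefficient = 1
x_1 = 0.9167, f(x_1) = 0.840278, coefficient = 4
x_2 = 1.3333, f(x_2) = 1.777778, coefficient = 2
x_3 = 1.7500, f(x_3) = 3.062500, coefficient = 4
x_4 = 2.1667, f(x_4) = 4.694444, coefficient = 2
x_5 = 2.5833, f(x_5) = 6.673611, coefficient = 4
x_6 = 3.0000, f(x_6) = 9.000000, coefficient = 1

I ≈ (0.416667/3) × 64.500000 = 8.958333
Exact value: 8.958333
Error: 0.000000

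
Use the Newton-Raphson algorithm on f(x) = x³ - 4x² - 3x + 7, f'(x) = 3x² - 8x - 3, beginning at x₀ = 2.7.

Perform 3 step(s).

f(x) = x³ - 4x² - 3x + 7
f'(x) = 3x² - 8x - 3
x₀ = 2.7

Newton-Raphson formula: x_{n+1} = x_n - f(x_n)/f'(x_n)

Iteration 1:
  f(2.700000) = -10.577000
  f'(2.700000) = -2.730000
  x_1 = 2.700000 - (-10.577000)/(-2.730000) = -1.174359
Iteration 2:
  f(-1.174359) = 3.387020
  f'(-1.174359) = 10.532229
  x_2 = -1.174359 - 3.387020/10.532229 = -1.495945
Iteration 3:
  f(-1.495945) = -0.811277
  f'(-1.495945) = 15.681118
  x_3 = -1.495945 - (-0.811277)/15.681118 = -1.444209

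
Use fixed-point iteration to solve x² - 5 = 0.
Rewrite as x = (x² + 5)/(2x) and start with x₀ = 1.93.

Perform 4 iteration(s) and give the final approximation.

Equation: x² - 5 = 0
Fixed-point form: x = (x² + 5)/(2x)
x₀ = 1.93

x_1 = g(1.930000) = 2.260337
x_2 = g(2.260337) = 2.236198
x_3 = g(2.236198) = 2.236068
x_4 = g(2.236068) = 2.236068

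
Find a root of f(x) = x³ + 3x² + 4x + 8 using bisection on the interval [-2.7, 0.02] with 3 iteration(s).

f(x) = x³ + 3x² + 4x + 8
Initial interval: [-2.7, 0.02]

Iteration 1:
  c_1 = (-2.700000 + 0.020000)/2 = -1.340000
  f(c_1) = f(-1.340000) = 5.620696
  f(a) × f(c) < 0, new interval: [-2.700000, -1.340000]
Iteration 2:
  c_2 = (-2.700000 + (-1.340000))/2 = -2.020000
  f(c_2) = f(-2.020000) = 3.918792
  f(a) × f(c) < 0, new interval: [-2.700000, -2.020000]
Iteration 3:
  c_3 = (-2.700000 + (-2.020000))/2 = -2.360000
  f(c_3) = f(-2.360000) = 2.124544
  f(a) × f(c) < 0, new interval: [-2.700000, -2.360000]

After 3 iteration(s), the approximation is c_3 = -2.360000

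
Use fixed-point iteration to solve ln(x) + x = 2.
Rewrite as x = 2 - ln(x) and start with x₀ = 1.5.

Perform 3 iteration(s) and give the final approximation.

Equation: ln(x) + x = 2
Fixed-point form: x = 2 - ln(x)
x₀ = 1.5

x_1 = g(1.500000) = 1.594535
x_2 = g(1.594535) = 1.533418
x_3 = g(1.533418) = 1.572501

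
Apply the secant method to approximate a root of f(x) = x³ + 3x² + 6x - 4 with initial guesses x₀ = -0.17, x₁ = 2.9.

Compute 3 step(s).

f(x) = x³ + 3x² + 6x - 4
x₀ = -0.17, x₁ = 2.9

Secant formula: x_{n+1} = x_n - f(x_n)(x_n - x_{n-1})/(f(x_n) - f(x_{n-1}))

Iteration 1:
  f(-0.170000) = -4.938213
  f(2.900000) = 63.019000
  x_2 = 2.900000 - 63.019000×(2.900000 - (-0.170000))/(63.019000 - (-4.938213))
       = 0.053086
Iteration 2:
  f(2.900000) = 63.019000
  f(0.053086) = -3.672879
  x_3 = 0.053086 - (-3.672879)×(0.053086 - 2.900000)/(-3.672879 - 63.019000)
       = 0.209872
Iteration 3:
  f(0.053086) = -3.672879
  f(0.209872) = -2.599382
  x_4 = 0.209872 - (-2.599382)×(0.209872 - 0.053086)/(-2.599382 - (-3.672879))
       = 0.589517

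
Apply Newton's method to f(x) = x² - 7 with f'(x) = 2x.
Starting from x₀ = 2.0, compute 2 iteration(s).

f(x) = x² - 7
f'(x) = 2x
x₀ = 2.0

Newton-Raphson formula: x_{n+1} = x_n - f(x_n)/f'(x_n)

Iteration 1:
  f(2.000000) = -3.000000
  f'(2.000000) = 4.000000
  x_1 = 2.000000 - (-3.000000)/4.000000 = 2.750000
Iteration 2:
  f(2.750000) = 0.562500
  f'(2.750000) = 5.500000
  x_2 = 2.750000 - 0.562500/5.500000 = 2.647727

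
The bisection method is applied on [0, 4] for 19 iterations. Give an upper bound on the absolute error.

Bisection error bound: |error| ≤ (b-a)/2^n
|error| ≤ (4 - 0)/2^19 = 4/2^19
|error| ≤ 0.0000076294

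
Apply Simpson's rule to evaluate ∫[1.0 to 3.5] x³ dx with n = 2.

f(x) = x³
a = 1.0, b = 3.5, n = 2
h = (b - a)/n = 1.250000

Simpson's rule: (h/3)[f(x₀) + 4f(x₁) + 2f(x₂) + ... + f(xₙ)]

x_0 = 1.0000, f(x_0) = 1.000000, coefficient = 1
x_1 = 2.2500, f(x_1) = 11.390625, coefficient = 4
x_2 = 3.5000, f(x_2) = 42.875000, coefficient = 1

I ≈ (1.250000/3) × 89.437500 = 37.265625
Exact value: 37.265625
Error: 0.000000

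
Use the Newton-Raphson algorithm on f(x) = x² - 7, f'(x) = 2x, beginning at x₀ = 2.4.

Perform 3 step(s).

f(x) = x² - 7
f'(x) = 2x
x₀ = 2.4

Newton-Raphson formula: x_{n+1} = x_n - f(x_n)/f'(x_n)

Iteration 1:
  f(2.400000) = -1.240000
  f'(2.400000) = 4.800000
  x_1 = 2.400000 - (-1.240000)/4.800000 = 2.658333
Iteration 2:
  f(2.658333) = 0.066736
  f'(2.658333) = 5.316667
  x_2 = 2.658333 - 0.066736/5.316667 = 2.645781
Iteration 3:
  f(2.645781) = 0.000158
  f'(2.645781) = 5.291562
  x_3 = 2.645781 - 0.000158/5.291562 = 2.645751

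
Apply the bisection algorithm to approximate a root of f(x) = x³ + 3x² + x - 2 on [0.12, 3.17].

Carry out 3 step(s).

f(x) = x³ + 3x² + x - 2
Initial interval: [0.12, 3.17]

Iteration 1:
  c_1 = (0.120000 + 3.170000)/2 = 1.645000
  f(c_1) = f(1.645000) = 12.214486
  f(a) × f(c) < 0, new interval: [0.120000, 1.645000]
Iteration 2:
  c_2 = (0.120000 + 1.645000)/2 = 0.882500
  f(c_2) = f(0.882500) = 1.906215
  f(a) × f(c) < 0, new interval: [0.120000, 0.882500]
Iteration 3:
  c_3 = (0.120000 + 0.882500)/2 = 0.501250
  f(c_3) = f(0.501250) = -0.619055
  f(a) × f(c) ≥ 0, new interval: [0.501250, 0.882500]

After 3 iteration(s), the approximation is c_3 = 0.501250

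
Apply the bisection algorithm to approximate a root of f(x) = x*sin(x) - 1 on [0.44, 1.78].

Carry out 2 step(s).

f(x) = x*sin(x) - 1
Initial interval: [0.44, 1.78]

Iteration 1:
  c_1 = (0.440000 + 1.780000)/2 = 1.110000
  f(c_1) = f(1.110000) = -0.005774
  f(a) × f(c) ≥ 0, new interval: [1.110000, 1.780000]
Iteration 2:
  c_2 = (1.110000 + 1.780000)/2 = 1.445000
  f(c_2) = f(1.445000) = 0.433582
  f(a) × f(c) < 0, new interval: [1.110000, 1.445000]

After 2 iteration(s), the approximation is c_2 = 1.445000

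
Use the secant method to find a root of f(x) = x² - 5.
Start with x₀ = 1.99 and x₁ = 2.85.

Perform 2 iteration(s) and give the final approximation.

f(x) = x² - 5
x₀ = 1.99, x₁ = 2.85

Secant formula: x_{n+1} = x_n - f(x_n)(x_n - x_{n-1})/(f(x_n) - f(x_{n-1}))

Iteration 1:
  f(1.990000) = -1.039900
  f(2.850000) = 3.122500
  x_2 = 2.850000 - 3.122500×(2.850000 - 1.990000)/(3.122500 - (-1.039900))
       = 2.204855
Iteration 2:
  f(2.850000) = 3.122500
  f(2.204855) = -0.138613
  x_3 = 2.204855 - (-0.138613)×(2.204855 - 2.850000)/(-0.138613 - 3.122500)
       = 2.232277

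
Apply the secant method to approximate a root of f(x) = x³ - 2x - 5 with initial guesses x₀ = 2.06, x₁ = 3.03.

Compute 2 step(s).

f(x) = x³ - 2x - 5
x₀ = 2.06, x₁ = 3.03

Secant formula: x_{n+1} = x_n - f(x_n)(x_n - x_{n-1})/(f(x_n) - f(x_{n-1}))

Iteration 1:
  f(2.060000) = -0.378184
  f(3.030000) = 16.758127
  x_2 = 3.030000 - 16.758127×(3.030000 - 2.060000)/(16.758127 - (-0.378184))
       = 2.081407
Iteration 2:
  f(3.030000) = 16.758127
  f(2.081407) = -0.145627
  x_3 = 2.081407 - (-0.145627)×(2.081407 - 3.030000)/(-0.145627 - 16.758127)
       = 2.089579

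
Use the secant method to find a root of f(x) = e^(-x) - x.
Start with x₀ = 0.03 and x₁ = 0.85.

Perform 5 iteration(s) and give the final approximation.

f(x) = e^(-x) - x
x₀ = 0.03, x₁ = 0.85

Secant formula: x_{n+1} = x_n - f(x_n)(x_n - x_{n-1})/(f(x_n) - f(x_{n-1}))

Iteration 1:
  f(0.030000) = 0.940446
  f(0.850000) = -0.422585
  x_2 = 0.850000 - (-0.422585)×(0.850000 - 0.030000)/(-0.422585 - 0.940446)
       = 0.595773
Iteration 2:
  f(0.850000) = -0.422585
  f(0.595773) = -0.044636
  x_3 = 0.595773 - (-0.044636)×(0.595773 - 0.850000)/(-0.044636 - (-0.422585))
       = 0.565748
Iteration 3:
  f(0.595773) = -0.044636
  f(0.565748) = 0.002187
  x_4 = 0.565748 - 0.002187×(0.565748 - 0.595773)/(0.002187 - (-0.044636))
       = 0.567150
Iteration 4:
  f(0.565748) = 0.002187
  f(0.567150) = -0.000011
  x_5 = 0.567150 - (-0.000011)×(0.567150 - 0.565748)/(-0.000011 - 0.002187)
       = 0.567143
Iteration 5:
  f(0.567150) = -0.000011
  f(0.567143) = 0.000000
  x_6 = 0.567143 - 0.000000×(0.567143 - 0.567150)/(0.000000 - (-0.000011))
       = 0.567143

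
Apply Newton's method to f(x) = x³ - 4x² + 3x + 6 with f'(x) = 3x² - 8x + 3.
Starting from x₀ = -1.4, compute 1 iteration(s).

f(x) = x³ - 4x² + 3x + 6
f'(x) = 3x² - 8x + 3
x₀ = -1.4

Newton-Raphson formula: x_{n+1} = x_n - f(x_n)/f'(x_n)

Iteration 1:
  f(-1.400000) = -8.784000
  f'(-1.400000) = 20.080000
  x_1 = -1.400000 - (-8.784000)/20.080000 = -0.962550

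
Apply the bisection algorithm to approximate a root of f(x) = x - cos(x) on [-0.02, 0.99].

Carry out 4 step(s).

f(x) = x - cos(x)
Initial interval: [-0.02, 0.99]

Iteration 1:
  c_1 = (-0.020000 + 0.990000)/2 = 0.485000
  f(c_1) = f(0.485000) = -0.399675
  f(a) × f(c) ≥ 0, new interval: [0.485000, 0.990000]
Iteration 2:
  c_2 = (0.485000 + 0.990000)/2 = 0.737500
  f(c_2) = f(0.737500) = -0.002652
  f(a) × f(c) ≥ 0, new interval: [0.737500, 0.990000]
Iteration 3:
  c_3 = (0.737500 + 0.990000)/2 = 0.863750
  f(c_3) = f(0.863750) = 0.214159
  f(a) × f(c) < 0, new interval: [0.737500, 0.863750]
Iteration 4:
  c_4 = (0.737500 + 0.863750)/2 = 0.800625
  f(c_4) = f(0.800625) = 0.104367
  f(a) × f(c) < 0, new interval: [0.737500, 0.800625]

After 4 iteration(s), the approximation is c_4 = 0.800625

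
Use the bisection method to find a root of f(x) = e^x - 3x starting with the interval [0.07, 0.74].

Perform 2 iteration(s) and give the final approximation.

f(x) = e^x - 3x
Initial interval: [0.07, 0.74]

Iteration 1:
  c_1 = (0.070000 + 0.740000)/2 = 0.405000
  f(c_1) = f(0.405000) = 0.284303
  f(a) × f(c) ≥ 0, new interval: [0.405000, 0.740000]
Iteration 2:
  c_2 = (0.405000 + 0.740000)/2 = 0.572500
  f(c_2) = f(0.572500) = 0.055193
  f(a) × f(c) ≥ 0, new interval: [0.572500, 0.740000]

After 2 iteration(s), the approximation is c_2 = 0.572500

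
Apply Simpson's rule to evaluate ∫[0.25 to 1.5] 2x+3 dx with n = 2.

f(x) = 2x+3
a = 0.25, b = 1.5, n = 2
h = (b - a)/n = 0.625000

Simpson's rule: (h/3)[f(x₀) + 4f(x₁) + 2f(x₂) + ... + f(xₙ)]

x_0 = 0.2500, f(x_0) = 3.500000, coefficient = 1
x_1 = 0.8750, f(x_1) = 4.750000, coefficient = 4
x_2 = 1.5000, f(x_2) = 6.000000, coefficient = 1

I ≈ (0.625000/3) × 28.500000 = 5.937500
Exact value: 5.937500
Error: 0.000000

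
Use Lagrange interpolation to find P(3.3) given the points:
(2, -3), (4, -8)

Lagrange interpolation formula:
P(x) = Σ yᵢ × Lᵢ(x)
where Lᵢ(x) = Π_{j≠i} (x - xⱼ)/(xᵢ - xⱼ)

L_0(3.3) = (3.3 - 4)/(2 - 4) = 0.350000
L_1(3.3) = (3.3 - 2)/(4 - 2) = 0.650000

P(3.3) = (-3)×L_0(3.3) + (-8)×L_1(3.3)
P(3.3) = -6.250000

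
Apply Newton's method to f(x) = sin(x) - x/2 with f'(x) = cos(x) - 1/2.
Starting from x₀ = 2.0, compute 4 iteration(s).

f(x) = sin(x) - x/2
f'(x) = cos(x) - 1/2
x₀ = 2.0

Newton-Raphson formula: x_{n+1} = x_n - f(x_n)/f'(x_n)

Iteration 1:
  f(2.000000) = -0.090703
  f'(2.000000) = -0.916147
  x_1 = 2.000000 - (-0.090703)/(-0.916147) = 1.900996
Iteration 2:
  f(1.900996) = -0.004520
  f'(1.900996) = -0.824232
  x_2 = 1.900996 - (-0.004520)/(-0.824232) = 1.895512
Iteration 3:
  f(1.895512) = -0.000014
  f'(1.895512) = -0.819039
  x_3 = 1.895512 - (-0.000014)/(-0.819039) = 1.895494
Iteration 4:
  f(1.895494) = 0.000000
  f'(1.895494) = -0.819023
  x_4 = 1.895494 - 0.000000/(-0.819023) = 1.895494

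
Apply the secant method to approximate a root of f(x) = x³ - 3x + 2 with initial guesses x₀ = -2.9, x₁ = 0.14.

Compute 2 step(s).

f(x) = x³ - 3x + 2
x₀ = -2.9, x₁ = 0.14

Secant formula: x_{n+1} = x_n - f(x_n)(x_n - x_{n-1})/(f(x_n) - f(x_{n-1}))

Iteration 1:
  f(-2.900000) = -13.689000
  f(0.140000) = 1.582744
  x_2 = 0.140000 - 1.582744×(0.140000 - (-2.900000))/(1.582744 - (-13.689000))
       = -0.175062
Iteration 2:
  f(0.140000) = 1.582744
  f(-0.175062) = 2.519820
  x_3 = -0.175062 - 2.519820×(-0.175062 - 0.140000)/(2.519820 - 1.582744)
       = 0.672147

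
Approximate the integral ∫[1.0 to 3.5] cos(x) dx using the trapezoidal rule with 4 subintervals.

f(x) = cos(x)
a = 1.0, b = 3.5, n = 4
h = (b - a)/n = 0.625000

Trapezoidal rule: (h/2)[f(x₀) + 2f(x₁) + 2f(x₂) + ... + f(xₙ)]

x_0 = 1.0000, f(x_0) = 0.540302, coefficient = 1
x_1 = 1.6250, f(x_1) = -0.054177, coefficient = 2
x_2 = 2.2500, f(x_2) = -0.628174, coefficient = 2
x_3 = 2.8750, f(x_3) = -0.964674, coefficient = 2
x_4 = 3.5000, f(x_4) = -0.936457, coefficient = 1

I ≈ (0.625000/2) × -3.690204 = -1.153189
Exact value: -1.192254
Error: 0.039065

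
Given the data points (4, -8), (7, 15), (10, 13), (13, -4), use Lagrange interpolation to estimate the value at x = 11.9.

Lagrange interpolation formula:
P(x) = Σ yᵢ × Lᵢ(x)
where Lᵢ(x) = Π_{j≠i} (x - xⱼ)/(xᵢ - xⱼ)

L_0(11.9) = (11.9 - 7)/(4 - 7) × (11.9 - 10)/(4 - 10) × (11.9 - 13)/(4 - 13) = 0.063216
L_1(11.9) = (11.9 - 4)/(7 - 4) × (11.9 - 10)/(7 - 10) × (11.9 - 13)/(7 - 13) = -0.305759
L_2(11.9) = (11.9 - 4)/(10 - 4) × (11.9 - 7)/(10 - 7) × (11.9 - 13)/(10 - 13) = 0.788537
L_3(11.9) = (11.9 - 4)/(13 - 4) × (11.9 - 7)/(13 - 7) × (11.9 - 10)/(13 - 10) = 0.454006

P(11.9) = (-8)×L_0(11.9) + 15×L_1(11.9) + 13×L_2(11.9) + (-4)×L_3(11.9)
P(11.9) = 3.342840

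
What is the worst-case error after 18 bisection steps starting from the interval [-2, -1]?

Bisection error bound: |error| ≤ (b-a)/2^n
|error| ≤ (-1 - (-2))/2^18 = 1/2^18
|error| ≤ 0.0000038147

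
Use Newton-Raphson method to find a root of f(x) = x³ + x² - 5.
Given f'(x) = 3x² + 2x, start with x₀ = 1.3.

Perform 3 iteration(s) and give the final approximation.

f(x) = x³ + x² - 5
f'(x) = 3x² + 2x
x₀ = 1.3

Newton-Raphson formula: x_{n+1} = x_n - f(x_n)/f'(x_n)

Iteration 1:
  f(1.300000) = -1.113000
  f'(1.300000) = 7.670000
  x_1 = 1.300000 - (-1.113000)/7.670000 = 1.445111
Iteration 2:
  f(1.445111) = 0.106236
  f'(1.445111) = 9.155258
  x_2 = 1.445111 - 0.106236/9.155258 = 1.433507
Iteration 3:
  f(1.433507) = 0.000717
  f'(1.433507) = 9.031841
  x_3 = 1.433507 - 0.000717/9.031841 = 1.433428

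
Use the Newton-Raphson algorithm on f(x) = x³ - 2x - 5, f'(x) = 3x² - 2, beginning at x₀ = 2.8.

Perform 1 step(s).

f(x) = x³ - 2x - 5
f'(x) = 3x² - 2
x₀ = 2.8

Newton-Raphson formula: x_{n+1} = x_n - f(x_n)/f'(x_n)

Iteration 1:
  f(2.800000) = 11.352000
  f'(2.800000) = 21.520000
  x_1 = 2.800000 - 11.352000/21.520000 = 2.272491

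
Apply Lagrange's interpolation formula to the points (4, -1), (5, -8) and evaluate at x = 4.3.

Lagrange interpolation formula:
P(x) = Σ yᵢ × Lᵢ(x)
where Lᵢ(x) = Π_{j≠i} (x - xⱼ)/(xᵢ - xⱼ)

L_0(4.3) = (4.3 - 5)/(4 - 5) = 0.700000
L_1(4.3) = (4.3 - 4)/(5 - 4) = 0.300000

P(4.3) = (-1)×L_0(4.3) + (-8)×L_1(4.3)
P(4.3) = -3.100000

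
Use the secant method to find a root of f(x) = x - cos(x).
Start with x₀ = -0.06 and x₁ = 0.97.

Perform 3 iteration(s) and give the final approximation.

f(x) = x - cos(x)
x₀ = -0.06, x₁ = 0.97

Secant formula: x_{n+1} = x_n - f(x_n)(x_n - x_{n-1})/(f(x_n) - f(x_{n-1}))

Iteration 1:
  f(-0.060000) = -1.058201
  f(0.970000) = 0.404700
  x_2 = 0.970000 - 0.404700×(0.970000 - (-0.060000))/(0.404700 - (-1.058201))
       = 0.685058
Iteration 2:
  f(0.970000) = 0.404700
  f(0.685058) = -0.089324
  x_3 = 0.685058 - (-0.089324)×(0.685058 - 0.970000)/(-0.089324 - 0.404700)
       = 0.736578
Iteration 3:
  f(0.685058) = -0.089324
  f(0.736578) = -0.004193
  x_4 = 0.736578 - (-0.004193)×(0.736578 - 0.685058)/(-0.004193 - (-0.089324))
       = 0.739116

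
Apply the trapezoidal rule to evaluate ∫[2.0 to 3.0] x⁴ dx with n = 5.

f(x) = x⁴
a = 2.0, b = 3.0, n = 5
h = (b - a)/n = 0.200000

Trapezoidal rule: (h/2)[f(x₀) + 2f(x₁) + 2f(x₂) + ... + f(xₙ)]

x_0 = 2.0000, f(x_0) = 16.000000, coefficient = 1
x_1 = 2.2000, f(x_1) = 23.425600, coefficient = 2
x_2 = 2.4000, f(x_2) = 33.177600, coefficient = 2
x_3 = 2.6000, f(x_3) = 45.697600, coefficient = 2
x_4 = 2.8000, f(x_4) = 61.465600, coefficient = 2
x_5 = 3.0000, f(x_5) = 81.000000, coefficient = 1

I ≈ (0.200000/2) × 424.532800 = 42.453280
Exact value: 42.200000
Error: 0.253280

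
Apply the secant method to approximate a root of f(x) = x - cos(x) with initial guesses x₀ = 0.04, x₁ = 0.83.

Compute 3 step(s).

f(x) = x - cos(x)
x₀ = 0.04, x₁ = 0.83

Secant formula: x_{n+1} = x_n - f(x_n)(x_n - x_{n-1})/(f(x_n) - f(x_{n-1}))

Iteration 1:
  f(0.040000) = -0.959200
  f(0.830000) = 0.155124
  x_2 = 0.830000 - 0.155124×(0.830000 - 0.040000)/(0.155124 - (-0.959200))
       = 0.720025
Iteration 2:
  f(0.830000) = 0.155124
  f(0.720025) = -0.031765
  x_3 = 0.720025 - (-0.031765)×(0.720025 - 0.830000)/(-0.031765 - 0.155124)
       = 0.738717
Iteration 3:
  f(0.720025) = -0.031765
  f(0.738717) = -0.000616
  x_4 = 0.738717 - (-0.000616)×(0.738717 - 0.720025)/(-0.000616 - (-0.031765))
       = 0.739087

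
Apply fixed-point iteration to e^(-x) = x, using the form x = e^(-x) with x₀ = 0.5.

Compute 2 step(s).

Equation: e^(-x) = x
Fixed-point form: x = e^(-x)
x₀ = 0.5

x_1 = g(0.500000) = 0.606531
x_2 = g(0.606531) = 0.545239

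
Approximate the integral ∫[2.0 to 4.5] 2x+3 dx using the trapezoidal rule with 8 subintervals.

f(x) = 2x+3
a = 2.0, b = 4.5, n = 8
h = (b - a)/n = 0.312500

Trapezoidal rule: (h/2)[f(x₀) + 2f(x₁) + 2f(x₂) + ... + f(xₙ)]

x_0 = 2.0000, f(x_0) = 7.000000, coefficient = 1
x_1 = 2.3125, f(x_1) = 7.625000, coefficient = 2
x_2 = 2.6250, f(x_2) = 8.250000, coefficient = 2
x_3 = 2.9375, f(x_3) = 8.875000, coefficient = 2
x_4 = 3.2500, f(x_4) = 9.500000, coefficient = 2
x_5 = 3.5625, f(x_5) = 10.125000, coefficient = 2
x_6 = 3.8750, f(x_6) = 10.750000, coefficient = 2
x_7 = 4.1875, f(x_7) = 11.375000, coefficient = 2
x_8 = 4.5000, f(x_8) = 12.000000, coefficient = 1

I ≈ (0.312500/2) × 152.000000 = 23.750000
Exact value: 23.750000
Error: 0.000000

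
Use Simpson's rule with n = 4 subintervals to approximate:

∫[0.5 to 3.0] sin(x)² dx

f(x) = sin(x)²
a = 0.5, b = 3.0, n = 4
h = (b - a)/n = 0.625000

Simpson's rule: (h/3)[f(x₀) + 4f(x₁) + 2f(x₂) + ... + f(xₙ)]

x_0 = 0.5000, f(x_0) = 0.229849, coefficient = 1
x_1 = 1.1250, f(x_1) = 0.814087, coefficient = 4
x_2 = 1.7500, f(x_2) = 0.968228, coefficient = 2
x_3 = 2.3750, f(x_3) = 0.481199, coefficient = 4
x_4 = 3.0000, f(x_4) = 0.019915, coefficient = 1

I ≈ (0.625000/3) × 7.367363 = 1.534867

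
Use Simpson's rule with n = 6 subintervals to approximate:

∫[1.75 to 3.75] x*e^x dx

f(x) = x*e^x
a = 1.75, b = 3.75, n = 6
h = (b - a)/n = 0.333333

Simpson's rule: (h/3)[f(x₀) + 4f(x₁) + 2f(x₂) + ... + f(xₙ)]

x_0 = 1.7500, f(x_0) = 10.070555, coefficient = 1
x_1 = 2.0833, f(x_1) = 16.731656, coefficient = 4
x_2 = 2.4167, f(x_2) = 27.087053, coefficient = 2
x_3 = 2.7500, f(x_3) = 43.017238, coefficient = 4
x_4 = 3.0833, f(x_4) = 67.312409, coefficient = 2
x_5 = 3.4167, f(x_5) = 104.097929, coefficient = 4
x_6 = 3.7500, f(x_6) = 159.454058, coefficient = 1

I ≈ (0.333333/3) × 1013.710827 = 112.634536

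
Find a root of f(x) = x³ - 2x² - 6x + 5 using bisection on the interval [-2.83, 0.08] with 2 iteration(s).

f(x) = x³ - 2x² - 6x + 5
Initial interval: [-2.83, 0.08]

Iteration 1:
  c_1 = (-2.830000 + 0.080000)/2 = -1.375000
  f(c_1) = f(-1.375000) = 6.869141
  f(a) × f(c) < 0, new interval: [-2.830000, -1.375000]
Iteration 2:
  c_2 = (-2.830000 + (-1.375000))/2 = -2.102500
  f(c_2) = f(-2.102500) = -0.520127
  f(a) × f(c) ≥ 0, new interval: [-2.102500, -1.375000]

After 2 iteration(s), the approximation is c_2 = -2.102500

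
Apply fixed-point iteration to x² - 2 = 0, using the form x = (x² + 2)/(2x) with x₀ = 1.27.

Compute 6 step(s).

Equation: x² - 2 = 0
Fixed-point form: x = (x² + 2)/(2x)
x₀ = 1.27

x_1 = g(1.270000) = 1.422402
x_2 = g(1.422402) = 1.414237
x_3 = g(1.414237) = 1.414214
x_4 = g(1.414214) = 1.414214
x_5 = g(1.414214) = 1.414214
x_6 = g(1.414214) = 1.414214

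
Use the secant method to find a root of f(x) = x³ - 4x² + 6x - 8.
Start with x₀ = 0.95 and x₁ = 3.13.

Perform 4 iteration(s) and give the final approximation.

f(x) = x³ - 4x² + 6x - 8
x₀ = 0.95, x₁ = 3.13

Secant formula: x_{n+1} = x_n - f(x_n)(x_n - x_{n-1})/(f(x_n) - f(x_{n-1}))

Iteration 1:
  f(0.950000) = -5.052625
  f(3.130000) = 2.256697
  x_2 = 3.130000 - 2.256697×(3.130000 - 0.950000)/(2.256697 - (-5.052625))
       = 2.456942
Iteration 2:
  f(3.130000) = 2.256697
  f(2.456942) = -2.573117
  x_3 = 2.456942 - (-2.573117)×(2.456942 - 3.130000)/(-2.573117 - 2.256697)
       = 2.815518
Iteration 3:
  f(2.456942) = -2.573117
  f(2.815518) = -0.496447
  x_4 = 2.815518 - (-0.496447)×(2.815518 - 2.456942)/(-0.496447 - (-2.573117))
       = 2.901239
Iteration 4:
  f(2.815518) = -0.496447
  f(2.901239) = 0.158958
  x_5 = 2.901239 - 0.158958×(2.901239 - 2.815518)/(0.158958 - (-0.496447))
       = 2.880449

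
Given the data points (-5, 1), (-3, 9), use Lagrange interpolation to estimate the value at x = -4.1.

Lagrange interpolation formula:
P(x) = Σ yᵢ × Lᵢ(x)
where Lᵢ(x) = Π_{j≠i} (x - xⱼ)/(xᵢ - xⱼ)

L_0(-4.1) = (-4.1 - (-3))/(-5 - (-3)) = 0.550000
L_1(-4.1) = (-4.1 - (-5))/(-3 - (-5)) = 0.450000

P(-4.1) = 1×L_0(-4.1) + 9×L_1(-4.1)
P(-4.1) = 4.600000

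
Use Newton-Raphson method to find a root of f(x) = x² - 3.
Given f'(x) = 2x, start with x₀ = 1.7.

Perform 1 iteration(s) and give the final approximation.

f(x) = x² - 3
f'(x) = 2x
x₀ = 1.7

Newton-Raphson formula: x_{n+1} = x_n - f(x_n)/f'(x_n)

Iteration 1:
  f(1.700000) = -0.110000
  f'(1.700000) = 3.400000
  x_1 = 1.700000 - (-0.110000)/3.400000 = 1.732353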